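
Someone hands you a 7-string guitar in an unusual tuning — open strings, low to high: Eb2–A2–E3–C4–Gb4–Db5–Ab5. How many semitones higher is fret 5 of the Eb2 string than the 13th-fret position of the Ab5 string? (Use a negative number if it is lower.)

Eb2 at fret 5 → Ab2 (MIDI 44); Ab5 at fret 13 → A6 (MIDI 93).
44 − 93 = -49, so the two pitches are 49 semitones apart.

-49 semitones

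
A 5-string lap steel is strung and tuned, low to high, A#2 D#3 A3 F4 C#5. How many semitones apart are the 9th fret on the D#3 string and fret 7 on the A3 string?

D#3 at fret 9 → C4 (MIDI 60); A3 at fret 7 → E4 (MIDI 64).
60 − 64 = -4, so the two pitches are 4 semitones apart, with E4 the higher.

4 semitones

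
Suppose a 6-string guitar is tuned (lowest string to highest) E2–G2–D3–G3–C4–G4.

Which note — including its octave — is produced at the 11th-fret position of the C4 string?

Each fret is one semitone, so C4 + 11 = B4.

B4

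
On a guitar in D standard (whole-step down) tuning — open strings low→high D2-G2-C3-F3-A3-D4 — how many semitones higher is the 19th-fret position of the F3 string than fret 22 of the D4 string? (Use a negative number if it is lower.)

F3 at fret 19 → C5 (MIDI 72); D4 at fret 22 → C6 (MIDI 84).
72 − 84 = -12, so the two pitches are 12 semitones apart.

-12 semitones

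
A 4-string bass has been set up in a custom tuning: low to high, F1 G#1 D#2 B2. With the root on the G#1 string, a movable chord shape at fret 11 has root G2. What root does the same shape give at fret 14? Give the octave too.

A#2

Moving from fret 11 to fret 14 shifts the root by 3 semitones.
G2 up 3 semitones is A#2.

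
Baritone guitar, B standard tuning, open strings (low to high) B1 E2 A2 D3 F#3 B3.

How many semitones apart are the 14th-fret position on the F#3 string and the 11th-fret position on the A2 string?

12 semitones

F#3 at fret 14 → G#4 (MIDI 68); A2 at fret 11 → G#3 (MIDI 56).
68 − 56 = 12, so the two pitches are 12 semitones apart, with G#4 the higher.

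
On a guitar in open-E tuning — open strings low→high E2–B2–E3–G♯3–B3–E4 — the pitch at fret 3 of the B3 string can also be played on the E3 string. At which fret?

10

Fret 3 on B3 is MIDI 59 + 3 = 62 (D4). On the E3 string (open MIDI 52), that pitch is 62 − 52 = fret 10.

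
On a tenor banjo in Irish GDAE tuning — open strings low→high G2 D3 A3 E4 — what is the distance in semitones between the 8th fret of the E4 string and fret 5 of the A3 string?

E4 at fret 8 → C5 (MIDI 72); A3 at fret 5 → D4 (MIDI 62).
72 − 62 = 10, so the two pitches are 10 semitones apart, with C5 the higher.

10 semitones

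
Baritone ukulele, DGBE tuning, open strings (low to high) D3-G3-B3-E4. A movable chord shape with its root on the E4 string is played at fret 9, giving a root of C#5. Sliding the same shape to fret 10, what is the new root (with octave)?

D5

Moving from fret 9 to fret 10 shifts the root by 1 semitone.
C#5 up 1 semitone is D5.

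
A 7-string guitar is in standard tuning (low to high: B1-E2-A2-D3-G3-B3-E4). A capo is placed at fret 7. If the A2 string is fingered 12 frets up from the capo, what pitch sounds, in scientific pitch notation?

E4

The capo raises the open A2 by 7 semitones to E3; fretting 12 more gives A2 + 7 + 12 = A2 + 19 semitones = E4.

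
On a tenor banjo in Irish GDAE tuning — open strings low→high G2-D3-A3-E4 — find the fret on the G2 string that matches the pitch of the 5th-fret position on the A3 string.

A3 at fret 5 is A3 + 5 semitones = D4.
The open G2 string is 14 semitones below the open A3, so the same pitch on the G2 string lies at fret 5 + 14 = 19.

19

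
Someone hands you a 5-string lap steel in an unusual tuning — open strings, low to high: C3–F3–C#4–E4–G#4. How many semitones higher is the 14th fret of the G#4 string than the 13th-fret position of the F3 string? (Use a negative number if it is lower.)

16 semitones

G#4 at fret 14 → A#5 (MIDI 82); F3 at fret 13 → F#4 (MIDI 66).
82 − 66 = 16, so the two pitches are 16 semitones apart.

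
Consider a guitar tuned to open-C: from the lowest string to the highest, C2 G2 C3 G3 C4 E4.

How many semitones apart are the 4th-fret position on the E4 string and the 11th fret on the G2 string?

E4 at fret 4 → G♯4 (MIDI 68); G2 at fret 11 → F♯3 (MIDI 54).
68 − 54 = 14, so the two pitches are 14 semitones apart, with G♯4 the higher.

14 semitones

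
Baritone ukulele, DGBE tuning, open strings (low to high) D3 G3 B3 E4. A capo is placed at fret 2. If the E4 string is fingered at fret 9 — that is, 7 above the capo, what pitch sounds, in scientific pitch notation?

C♯5

The capo raises the open E4 by 2 semitones to F♯4; fretting 7 more gives E4 + 2 + 7 = E4 + 9 semitones = C♯5.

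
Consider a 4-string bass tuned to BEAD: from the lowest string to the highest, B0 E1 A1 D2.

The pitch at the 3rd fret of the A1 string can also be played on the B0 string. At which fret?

A1 at fret 3 is A1 + 3 semitones = C2.
The open B0 string is 10 semitones below the open A1, so the same pitch on the B0 string lies at fret 3 + 10 = 13.

13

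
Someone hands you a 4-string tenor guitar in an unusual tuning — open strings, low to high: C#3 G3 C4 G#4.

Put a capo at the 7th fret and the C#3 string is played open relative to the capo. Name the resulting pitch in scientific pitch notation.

The capo raises the open C#3 by 7 semitones to G#3; fretting 0 more gives C#3 + 7 + 0 = C#3 + 7 semitones = G#3.
(Also written Ab.)

G#3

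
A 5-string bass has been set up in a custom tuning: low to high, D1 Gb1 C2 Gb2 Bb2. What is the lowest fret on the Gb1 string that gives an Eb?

9

From Gb1, count semitones up the chromatic scale until reaching Eb: Gb–G–Ab–A–Bb–B–C–Db–D–Eb — 9 steps.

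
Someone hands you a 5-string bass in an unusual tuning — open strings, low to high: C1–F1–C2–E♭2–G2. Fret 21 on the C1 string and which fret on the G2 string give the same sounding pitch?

2

C1 at fret 21 is C1 + 21 semitones = A2.
The open G2 string is 19 semitones above the open C1, so the same pitch on the G2 string lies at fret 21 − 19 = 2.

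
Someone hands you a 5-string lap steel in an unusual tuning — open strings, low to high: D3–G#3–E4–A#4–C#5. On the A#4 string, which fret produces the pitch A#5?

A#5 is 12 semitones above the open A#4 (A#–B–C–C#–…–G#–A–A#), so it sits at fret 12.

12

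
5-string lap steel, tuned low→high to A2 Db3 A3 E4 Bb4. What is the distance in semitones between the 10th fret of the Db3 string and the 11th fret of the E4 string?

Db3 at fret 10 → B3 (MIDI 59); E4 at fret 11 → Eb5 (MIDI 75).
59 − 75 = -16, so the two pitches are 16 semitones apart, with Eb5 the higher.

16 semitones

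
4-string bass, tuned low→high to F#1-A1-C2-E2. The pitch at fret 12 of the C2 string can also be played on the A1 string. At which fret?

15

C2 at fret 12 is C2 + 12 semitones = C3.
The open A1 string is 3 semitones below the open C2, so the same pitch on the A1 string lies at fret 12 + 3 = 15.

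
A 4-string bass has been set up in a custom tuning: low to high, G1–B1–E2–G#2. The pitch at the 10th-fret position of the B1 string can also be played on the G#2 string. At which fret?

Fret 10 on B1 is MIDI 35 + 10 = 45 (A2). On the G#2 string (open MIDI 44), that pitch is 45 − 44 = fret 1.

1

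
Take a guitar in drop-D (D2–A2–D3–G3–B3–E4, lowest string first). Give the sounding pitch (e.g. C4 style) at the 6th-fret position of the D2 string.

G#2

Each fret is one semitone, so D2 + 6 = G#2.
(Equivalently spelled Ab2.)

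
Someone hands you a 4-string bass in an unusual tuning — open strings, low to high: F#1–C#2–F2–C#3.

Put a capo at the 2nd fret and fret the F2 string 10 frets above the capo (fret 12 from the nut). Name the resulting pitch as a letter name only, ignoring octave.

The capo raises the open F2 by 2 semitones to G2; fretting 10 more gives F2 + 2 + 10 = F2 + 12 semitones, landing on F.

F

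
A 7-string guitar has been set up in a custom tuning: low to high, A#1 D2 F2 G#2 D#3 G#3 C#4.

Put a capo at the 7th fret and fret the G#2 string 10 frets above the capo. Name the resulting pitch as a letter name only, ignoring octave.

C#

The capo raises the open G#2 by 7 semitones to D#3; fretting 10 more gives G#2 + 7 + 10 = G#2 + 17 semitones, landing on C#.
(Also written Db.)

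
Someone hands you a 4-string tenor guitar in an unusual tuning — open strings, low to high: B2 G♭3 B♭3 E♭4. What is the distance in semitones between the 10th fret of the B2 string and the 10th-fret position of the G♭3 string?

7 semitones

B2 at fret 10 → A3 (MIDI 57); G♭3 at fret 10 → E4 (MIDI 64).
57 − 64 = -7, so the two pitches are 7 semitones apart, with E4 the higher.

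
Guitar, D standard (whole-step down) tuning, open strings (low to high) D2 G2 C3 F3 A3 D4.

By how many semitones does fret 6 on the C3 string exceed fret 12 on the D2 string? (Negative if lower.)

C3 at fret 6 → F#3 (MIDI 54); D2 at fret 12 → D3 (MIDI 50).
54 − 50 = 4, so the two pitches are 4 semitones apart.

4 semitones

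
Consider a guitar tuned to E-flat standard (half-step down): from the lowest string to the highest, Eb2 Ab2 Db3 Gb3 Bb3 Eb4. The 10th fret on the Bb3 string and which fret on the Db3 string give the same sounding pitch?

Fret 10 on Bb3 is MIDI 58 + 10 = 68 (Ab4). On the Db3 string (open MIDI 49), that pitch is 68 − 49 = fret 19.

19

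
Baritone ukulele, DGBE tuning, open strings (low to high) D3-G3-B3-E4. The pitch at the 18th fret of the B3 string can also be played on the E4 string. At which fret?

13

B3 at fret 18 is B3 + 18 semitones = F5.
The open E4 string is 5 semitones above the open B3, so the same pitch on the E4 string lies at fret 18 − 5 = 13.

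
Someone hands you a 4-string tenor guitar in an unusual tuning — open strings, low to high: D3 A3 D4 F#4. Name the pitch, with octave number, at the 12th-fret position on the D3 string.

D4

The open D3 string plus 12 semitones: D–D#–E–F–…–C–C#–D.
The walk passes from B into C once, so the octave number goes from 3 to 4.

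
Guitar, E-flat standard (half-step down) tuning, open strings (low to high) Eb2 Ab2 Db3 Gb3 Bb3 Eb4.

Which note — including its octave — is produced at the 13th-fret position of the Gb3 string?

Gb3 is MIDI 54. Adding 13 gives 67, which is G4.

G4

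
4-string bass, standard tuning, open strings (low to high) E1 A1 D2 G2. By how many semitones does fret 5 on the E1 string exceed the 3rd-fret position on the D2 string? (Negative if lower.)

-8 semitones

E1 at fret 5 → A1 (MIDI 33); D2 at fret 3 → F2 (MIDI 41).
33 − 41 = -8, so the two pitches are 8 semitones apart.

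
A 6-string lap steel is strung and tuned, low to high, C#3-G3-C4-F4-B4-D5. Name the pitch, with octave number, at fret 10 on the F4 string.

The open F4 string plus 10 semitones: F–F#–G–G#–…–C#–D–D#.
The walk passes from B into C once, so the octave number goes from 4 to 5.

D#5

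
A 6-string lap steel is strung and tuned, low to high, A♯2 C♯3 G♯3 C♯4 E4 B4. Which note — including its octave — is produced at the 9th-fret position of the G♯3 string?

F4

Each fret is one semitone, so G♯3 + 9 = F4.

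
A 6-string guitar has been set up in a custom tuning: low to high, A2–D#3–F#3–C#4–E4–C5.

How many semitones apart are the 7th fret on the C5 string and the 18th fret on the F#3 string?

7 semitones

C5 at fret 7 → G5 (MIDI 79); F#3 at fret 18 → C5 (MIDI 72).
79 − 72 = 7, so the two pitches are 7 semitones apart, with G5 the higher.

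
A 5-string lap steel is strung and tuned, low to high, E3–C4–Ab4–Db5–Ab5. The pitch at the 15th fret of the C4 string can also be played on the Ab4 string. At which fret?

C4 at fret 15 is C4 + 15 semitones = Eb5.
The open Ab4 string is 8 semitones above the open C4, so the same pitch on the Ab4 string lies at fret 15 − 8 = 7.

7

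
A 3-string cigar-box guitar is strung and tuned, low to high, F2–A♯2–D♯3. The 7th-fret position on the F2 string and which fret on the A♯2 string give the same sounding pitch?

2

Fret 7 on F2 is MIDI 41 + 7 = 48 (C3). On the A♯2 string (open MIDI 46), that pitch is 48 − 46 = fret 2.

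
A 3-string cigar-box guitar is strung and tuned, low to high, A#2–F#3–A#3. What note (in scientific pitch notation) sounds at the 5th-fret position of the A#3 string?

D#4

Each fret is one semitone, so A#3 + 5 = D#4.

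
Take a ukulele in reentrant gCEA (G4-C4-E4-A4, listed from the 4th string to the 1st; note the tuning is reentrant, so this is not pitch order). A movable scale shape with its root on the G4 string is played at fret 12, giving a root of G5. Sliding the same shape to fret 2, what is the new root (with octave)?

Moving from fret 12 to fret 2 shifts the root by -10 semitones.
G5 down 10 semitones is A4.

A4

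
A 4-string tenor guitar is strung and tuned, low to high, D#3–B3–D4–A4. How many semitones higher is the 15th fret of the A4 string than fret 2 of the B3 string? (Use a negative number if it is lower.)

A4 at fret 15 → C6 (MIDI 84); B3 at fret 2 → C#4 (MIDI 61).
84 − 61 = 23, so the two pitches are 23 semitones apart.

23 semitones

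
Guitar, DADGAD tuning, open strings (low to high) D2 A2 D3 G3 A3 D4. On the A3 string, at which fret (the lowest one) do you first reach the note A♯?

From A3, count semitones up the chromatic scale until reaching A♯: A–A# — 1 step.

1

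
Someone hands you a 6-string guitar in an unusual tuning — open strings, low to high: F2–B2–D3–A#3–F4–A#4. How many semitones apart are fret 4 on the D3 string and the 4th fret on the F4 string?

D3 at fret 4 → F#3 (MIDI 54); F4 at fret 4 → A4 (MIDI 69).
54 − 69 = -15, so the two pitches are 15 semitones apart, with A4 the higher.

15 semitones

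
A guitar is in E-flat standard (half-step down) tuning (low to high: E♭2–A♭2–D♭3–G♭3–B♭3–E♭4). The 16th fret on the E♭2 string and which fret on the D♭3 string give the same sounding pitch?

6

Fret 16 on E♭2 is MIDI 39 + 16 = 55 (G3). On the D♭3 string (open MIDI 49), that pitch is 55 − 49 = fret 6.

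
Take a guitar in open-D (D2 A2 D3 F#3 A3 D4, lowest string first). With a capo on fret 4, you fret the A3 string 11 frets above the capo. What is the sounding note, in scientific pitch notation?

The capo raises the open A3 by 4 semitones to C#4; fretting 11 more gives A3 + 4 + 11 = A3 + 15 semitones = C5.

C5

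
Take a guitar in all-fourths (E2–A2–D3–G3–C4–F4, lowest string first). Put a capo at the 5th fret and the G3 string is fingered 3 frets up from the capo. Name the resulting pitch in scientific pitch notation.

D#4

The capo raises the open G3 by 5 semitones to C4; fretting 3 more gives G3 + 5 + 3 = G3 + 8 semitones = D#4.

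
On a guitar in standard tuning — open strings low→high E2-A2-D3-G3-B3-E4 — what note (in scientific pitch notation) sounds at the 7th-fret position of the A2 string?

A2 is MIDI 45. Adding 7 gives 52, which is E3.

E3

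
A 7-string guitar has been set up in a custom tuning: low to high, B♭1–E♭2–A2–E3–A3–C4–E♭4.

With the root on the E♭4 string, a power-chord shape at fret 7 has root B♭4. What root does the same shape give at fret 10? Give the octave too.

D♭5

Moving from fret 7 to fret 10 shifts the root by 3 semitones.
B♭4 up 3 semitones is D♭5.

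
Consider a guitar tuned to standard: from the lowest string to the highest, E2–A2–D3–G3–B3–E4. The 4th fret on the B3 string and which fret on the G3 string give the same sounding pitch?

B3 at fret 4 is B3 + 4 semitones = D#4.
The open G3 string is 4 semitones below the open B3, so the same pitch on the G3 string lies at fret 4 + 4 = 8.

8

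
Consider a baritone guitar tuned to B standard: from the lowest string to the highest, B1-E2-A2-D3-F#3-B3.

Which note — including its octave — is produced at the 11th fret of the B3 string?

Each fret is one semitone, so B3 + 11 = A#4.

A#4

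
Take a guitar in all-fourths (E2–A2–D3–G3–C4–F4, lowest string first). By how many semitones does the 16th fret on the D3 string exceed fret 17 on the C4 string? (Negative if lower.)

D3 at fret 16 → F♯4 (MIDI 66); C4 at fret 17 → F5 (MIDI 77).
66 − 77 = -11, so the two pitches are 11 semitones apart.

-11 semitones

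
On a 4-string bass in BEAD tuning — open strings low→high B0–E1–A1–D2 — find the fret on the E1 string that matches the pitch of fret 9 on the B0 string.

Fret 9 on B0 is MIDI 23 + 9 = 32 (G#1). On the E1 string (open MIDI 28), that pitch is 32 − 28 = fret 4.

4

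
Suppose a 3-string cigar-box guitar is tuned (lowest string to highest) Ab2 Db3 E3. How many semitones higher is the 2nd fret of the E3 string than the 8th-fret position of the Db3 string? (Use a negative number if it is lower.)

-3 semitones

E3 at fret 2 → Gb3 (MIDI 54); Db3 at fret 8 → A3 (MIDI 57).
54 − 57 = -3, so the two pitches are 3 semitones apart.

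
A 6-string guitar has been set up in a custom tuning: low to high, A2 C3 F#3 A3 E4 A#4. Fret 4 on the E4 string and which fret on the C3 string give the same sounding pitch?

E4 at fret 4 is E4 + 4 semitones = G#4.
The open C3 string is 16 semitones below the open E4, so the same pitch on the C3 string lies at fret 4 + 16 = 20.

20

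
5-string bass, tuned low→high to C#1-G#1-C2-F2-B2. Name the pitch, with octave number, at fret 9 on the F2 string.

D3

The open F2 string plus 9 semitones: F–F#–G–G#–A–A#–B–C–C#–D.
The walk passes from B into C once, so the octave number goes from 2 to 3.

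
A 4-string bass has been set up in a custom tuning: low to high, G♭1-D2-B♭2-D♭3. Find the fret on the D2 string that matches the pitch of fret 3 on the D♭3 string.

D♭3 at fret 3 is D♭3 + 3 semitones = E3.
The open D2 string is 11 semitones below the open D♭3, so the same pitch on the D2 string lies at fret 3 + 11 = 14.

14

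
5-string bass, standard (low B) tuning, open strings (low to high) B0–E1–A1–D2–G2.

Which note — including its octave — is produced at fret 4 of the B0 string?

Each fret is one semitone, so B0 + 4 = D♯1.

D♯1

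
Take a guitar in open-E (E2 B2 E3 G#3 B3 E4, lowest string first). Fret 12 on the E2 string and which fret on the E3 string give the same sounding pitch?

0

E2 at fret 12 is E2 + 12 semitones = E3.
The open E3 string is 12 semitones above the open E2, so the same pitch on the E3 string lies at fret 12 − 12 = 0.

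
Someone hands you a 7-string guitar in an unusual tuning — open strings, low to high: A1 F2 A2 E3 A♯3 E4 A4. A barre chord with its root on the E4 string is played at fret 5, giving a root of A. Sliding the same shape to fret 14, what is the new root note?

F♯

Moving from fret 5 to fret 14 shifts the root by 9 semitones.
A up 9 semitones is F♯.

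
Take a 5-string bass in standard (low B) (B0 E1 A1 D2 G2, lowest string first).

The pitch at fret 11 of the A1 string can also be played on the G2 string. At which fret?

A1 at fret 11 is A1 + 11 semitones = G#2.
The open G2 string is 10 semitones above the open A1, so the same pitch on the G2 string lies at fret 11 − 10 = 1.

1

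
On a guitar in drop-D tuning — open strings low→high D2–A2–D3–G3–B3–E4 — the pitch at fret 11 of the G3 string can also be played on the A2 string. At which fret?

21

G3 at fret 11 is G3 + 11 semitones = F♯4.
The open A2 string is 10 semitones below the open G3, so the same pitch on the A2 string lies at fret 11 + 10 = 21.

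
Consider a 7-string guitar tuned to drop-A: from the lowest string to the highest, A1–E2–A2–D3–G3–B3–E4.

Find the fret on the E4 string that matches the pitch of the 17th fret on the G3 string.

G3 at fret 17 is G3 + 17 semitones = C5.
The open E4 string is 9 semitones above the open G3, so the same pitch on the E4 string lies at fret 17 − 9 = 8.

8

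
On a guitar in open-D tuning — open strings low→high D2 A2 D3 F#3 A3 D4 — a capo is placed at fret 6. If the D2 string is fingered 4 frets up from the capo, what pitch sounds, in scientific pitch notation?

The capo raises the open D2 by 6 semitones to G#2; fretting 4 more gives D2 + 6 + 4 = D2 + 10 semitones = C3.

C3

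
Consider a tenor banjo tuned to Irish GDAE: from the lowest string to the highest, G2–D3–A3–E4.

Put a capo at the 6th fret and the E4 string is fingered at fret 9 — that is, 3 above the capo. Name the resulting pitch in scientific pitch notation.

The capo raises the open E4 by 6 semitones to A♯4; fretting 3 more gives E4 + 6 + 3 = E4 + 9 semitones = C♯5.
(Also written D♭.)

C♯5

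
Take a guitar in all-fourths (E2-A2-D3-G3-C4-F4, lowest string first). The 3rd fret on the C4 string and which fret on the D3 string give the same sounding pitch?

C4 at fret 3 is C4 + 3 semitones = D♯4.
The open D3 string is 10 semitones below the open C4, so the same pitch on the D3 string lies at fret 3 + 10 = 13.

13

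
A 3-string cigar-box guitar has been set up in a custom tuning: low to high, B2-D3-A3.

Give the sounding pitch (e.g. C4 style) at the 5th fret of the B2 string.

E3

The open B2 string plus 5 semitones: B–C–C#–D–D#–E.
The walk passes from B into C once, so the octave number goes from 2 to 3.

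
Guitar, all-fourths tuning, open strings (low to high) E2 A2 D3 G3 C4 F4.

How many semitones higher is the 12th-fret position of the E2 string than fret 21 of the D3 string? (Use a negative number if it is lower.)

-19 semitones

E2 at fret 12 → E3 (MIDI 52); D3 at fret 21 → B4 (MIDI 71).
52 − 71 = -19, so the two pitches are 19 semitones apart.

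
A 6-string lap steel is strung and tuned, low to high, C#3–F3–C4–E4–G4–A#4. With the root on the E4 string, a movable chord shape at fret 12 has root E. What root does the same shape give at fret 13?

F

Moving from fret 12 to fret 13 shifts the root by 1 semitone.
E up 1 semitone is F.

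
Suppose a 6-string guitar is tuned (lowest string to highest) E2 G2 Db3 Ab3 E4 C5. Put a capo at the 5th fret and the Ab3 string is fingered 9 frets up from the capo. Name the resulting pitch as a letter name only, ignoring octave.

The capo raises the open Ab3 by 5 semitones to Db4; fretting 9 more gives Ab3 + 5 + 9 = Ab3 + 14 semitones, landing on Bb.

Bb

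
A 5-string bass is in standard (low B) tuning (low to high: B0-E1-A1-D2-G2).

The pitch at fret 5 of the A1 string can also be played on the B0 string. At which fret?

Fret 5 on A1 is MIDI 33 + 5 = 38 (D2). On the B0 string (open MIDI 23), that pitch is 38 − 23 = fret 15.

15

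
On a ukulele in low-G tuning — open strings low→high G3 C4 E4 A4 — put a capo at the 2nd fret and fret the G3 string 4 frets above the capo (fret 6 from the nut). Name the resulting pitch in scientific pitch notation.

C#4

The capo raises the open G3 by 2 semitones to A3; fretting 4 more gives G3 + 2 + 4 = G3 + 6 semitones = C#4.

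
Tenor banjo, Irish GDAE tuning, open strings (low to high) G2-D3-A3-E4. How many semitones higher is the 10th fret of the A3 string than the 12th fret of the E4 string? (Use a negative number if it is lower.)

-9 semitones

A3 at fret 10 → G4 (MIDI 67); E4 at fret 12 → E5 (MIDI 76).
67 − 76 = -9, so the two pitches are 9 semitones apart.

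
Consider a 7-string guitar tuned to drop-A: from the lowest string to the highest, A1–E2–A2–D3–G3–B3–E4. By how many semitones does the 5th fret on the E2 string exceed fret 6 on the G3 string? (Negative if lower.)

-16 semitones

E2 at fret 5 → A2 (MIDI 45); G3 at fret 6 → C♯4 (MIDI 61).
45 − 61 = -16, so the two pitches are 16 semitones apart.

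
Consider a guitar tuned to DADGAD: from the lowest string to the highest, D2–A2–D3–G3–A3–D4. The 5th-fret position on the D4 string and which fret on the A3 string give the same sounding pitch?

D4 at fret 5 is D4 + 5 semitones = G4.
The open A3 string is 5 semitones below the open D4, so the same pitch on the A3 string lies at fret 5 + 5 = 10.

10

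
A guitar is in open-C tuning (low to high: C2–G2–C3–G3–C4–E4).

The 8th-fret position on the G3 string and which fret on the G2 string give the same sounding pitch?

20

G3 at fret 8 is G3 + 8 semitones = D#4.
The open G2 string is 12 semitones below the open G3, so the same pitch on the G2 string lies at fret 8 + 12 = 20.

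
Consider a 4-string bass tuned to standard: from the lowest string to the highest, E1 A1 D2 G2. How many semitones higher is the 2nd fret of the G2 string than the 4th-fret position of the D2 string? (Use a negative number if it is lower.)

G2 at fret 2 → A2 (MIDI 45); D2 at fret 4 → F#2 (MIDI 42).
45 − 42 = 3, so the two pitches are 3 semitones apart.

3 semitones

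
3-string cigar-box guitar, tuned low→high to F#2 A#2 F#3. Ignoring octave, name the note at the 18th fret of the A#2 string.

A#2 is MIDI 46. Adding 18 gives 64; 64 mod 12 = 4, i.e. E.

E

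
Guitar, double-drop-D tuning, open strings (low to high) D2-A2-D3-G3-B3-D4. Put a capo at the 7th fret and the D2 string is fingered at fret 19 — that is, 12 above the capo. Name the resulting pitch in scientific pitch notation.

A3

The capo raises the open D2 by 7 semitones to A2; fretting 12 more gives D2 + 7 + 12 = D2 + 19 semitones = A3.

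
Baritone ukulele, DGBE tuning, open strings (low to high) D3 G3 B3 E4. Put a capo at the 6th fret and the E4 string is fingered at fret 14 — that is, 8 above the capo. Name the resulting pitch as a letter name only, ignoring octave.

The capo raises the open E4 by 6 semitones to A♯4; fretting 8 more gives E4 + 6 + 8 = E4 + 14 semitones, landing on F♯.

F♯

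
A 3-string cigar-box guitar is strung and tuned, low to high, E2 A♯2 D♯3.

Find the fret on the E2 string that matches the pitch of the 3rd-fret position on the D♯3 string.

Fret 3 on D♯3 is MIDI 51 + 3 = 54 (F♯3). On the E2 string (open MIDI 40), that pitch is 54 − 40 = fret 14.

14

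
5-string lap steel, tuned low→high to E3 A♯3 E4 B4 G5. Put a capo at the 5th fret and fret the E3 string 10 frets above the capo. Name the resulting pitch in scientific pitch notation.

G4

The capo raises the open E3 by 5 semitones to A3; fretting 10 more gives E3 + 5 + 10 = E3 + 15 semitones = G4.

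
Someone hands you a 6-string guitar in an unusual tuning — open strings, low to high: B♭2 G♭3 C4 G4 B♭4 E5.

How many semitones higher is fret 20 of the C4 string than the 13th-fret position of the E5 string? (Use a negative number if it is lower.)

C4 at fret 20 → A♭5 (MIDI 80); E5 at fret 13 → F6 (MIDI 89).
80 − 89 = -9, so the two pitches are 9 semitones apart.

-9 semitones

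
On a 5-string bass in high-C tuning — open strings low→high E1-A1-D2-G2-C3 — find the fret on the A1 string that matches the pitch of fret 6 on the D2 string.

D2 at fret 6 is D2 + 6 semitones = G#2.
The open A1 string is 5 semitones below the open D2, so the same pitch on the A1 string lies at fret 6 + 5 = 11.

11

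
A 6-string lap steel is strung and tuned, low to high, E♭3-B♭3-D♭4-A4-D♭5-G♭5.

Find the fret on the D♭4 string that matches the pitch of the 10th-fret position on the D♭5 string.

22

Fret 10 on D♭5 is MIDI 73 + 10 = 83 (B5). On the D♭4 string (open MIDI 61), that pitch is 83 − 61 = fret 22.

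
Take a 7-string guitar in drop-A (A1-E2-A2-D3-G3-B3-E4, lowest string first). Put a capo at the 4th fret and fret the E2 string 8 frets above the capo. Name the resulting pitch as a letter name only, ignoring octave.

The capo raises the open E2 by 4 semitones to G#2; fretting 8 more gives E2 + 4 + 8 = E2 + 12 semitones, landing on E.

E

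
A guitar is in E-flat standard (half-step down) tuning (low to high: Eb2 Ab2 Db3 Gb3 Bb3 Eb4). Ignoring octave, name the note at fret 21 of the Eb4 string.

The open Eb4 string plus 21 semitones: Eb–E–F–Gb–…–Bb–B–C.

C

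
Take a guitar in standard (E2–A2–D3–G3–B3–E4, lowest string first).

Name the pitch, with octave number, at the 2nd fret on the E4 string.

The open E4 string plus 2 semitones: E–F–F#.
No B→C boundary is crossed, so the octave stays at 4.
(Equivalently spelled Gb4.)

F#4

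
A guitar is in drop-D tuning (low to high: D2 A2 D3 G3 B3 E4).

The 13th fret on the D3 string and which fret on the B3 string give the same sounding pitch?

4

D3 at fret 13 is D3 + 13 semitones = D♯4.
The open B3 string is 9 semitones above the open D3, so the same pitch on the B3 string lies at fret 13 − 9 = 4.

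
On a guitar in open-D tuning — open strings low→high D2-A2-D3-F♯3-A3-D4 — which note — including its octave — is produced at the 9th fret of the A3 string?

F♯4

Each fret is one semitone, so A3 + 9 = F♯4.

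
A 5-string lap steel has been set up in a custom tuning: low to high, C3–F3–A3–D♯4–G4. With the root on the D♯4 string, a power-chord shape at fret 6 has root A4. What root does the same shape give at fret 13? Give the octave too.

Moving from fret 6 to fret 13 shifts the root by 7 semitones.
A4 up 7 semitones is E5.

E5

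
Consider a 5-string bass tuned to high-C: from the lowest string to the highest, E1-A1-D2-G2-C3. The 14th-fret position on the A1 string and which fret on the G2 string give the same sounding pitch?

Fret 14 on A1 is MIDI 33 + 14 = 47 (B2). On the G2 string (open MIDI 43), that pitch is 47 − 43 = fret 4.

4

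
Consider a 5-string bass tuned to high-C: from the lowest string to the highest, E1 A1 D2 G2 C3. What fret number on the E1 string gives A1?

5

A1 is 5 semitones above the open E1 (E–F–F#–G–G#–A), so it sits at fret 5.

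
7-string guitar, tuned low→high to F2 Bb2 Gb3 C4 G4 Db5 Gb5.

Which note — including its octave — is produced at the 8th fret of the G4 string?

The open G4 string plus 8 semitones: G–Ab–A–Bb–B–C–Db–D–Eb.
The walk passes from B into C once, so the octave number goes from 4 to 5.

Eb5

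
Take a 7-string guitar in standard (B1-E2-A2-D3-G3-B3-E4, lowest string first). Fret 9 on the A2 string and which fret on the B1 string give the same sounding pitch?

A2 at fret 9 is A2 + 9 semitones = F#3.
The open B1 string is 10 semitones below the open A2, so the same pitch on the B1 string lies at fret 9 + 10 = 19.

19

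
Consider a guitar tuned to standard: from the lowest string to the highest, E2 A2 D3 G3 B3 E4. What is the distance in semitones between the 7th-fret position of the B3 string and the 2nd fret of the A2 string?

B3 at fret 7 → F#4 (MIDI 66); A2 at fret 2 → B2 (MIDI 47).
66 − 47 = 19, so the two pitches are 19 semitones apart, with F#4 the higher.

19 semitones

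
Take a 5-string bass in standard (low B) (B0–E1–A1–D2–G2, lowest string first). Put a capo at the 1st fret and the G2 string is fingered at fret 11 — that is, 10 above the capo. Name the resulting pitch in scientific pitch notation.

F♯3

The capo raises the open G2 by 1 semitone to G♯2; fretting 10 more gives G2 + 1 + 10 = G2 + 11 semitones = F♯3.
(Also written G♭.)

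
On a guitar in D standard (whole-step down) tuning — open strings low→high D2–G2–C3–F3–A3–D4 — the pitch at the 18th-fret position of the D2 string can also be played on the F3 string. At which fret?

3

Fret 18 on D2 is MIDI 38 + 18 = 56 (G#3). On the F3 string (open MIDI 53), that pitch is 56 − 53 = fret 3.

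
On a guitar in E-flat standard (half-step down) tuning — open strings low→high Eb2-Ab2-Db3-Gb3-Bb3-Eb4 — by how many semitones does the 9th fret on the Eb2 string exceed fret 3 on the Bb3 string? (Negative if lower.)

Eb2 at fret 9 → C3 (MIDI 48); Bb3 at fret 3 → Db4 (MIDI 61).
48 − 61 = -13, so the two pitches are 13 semitones apart.

-13 semitones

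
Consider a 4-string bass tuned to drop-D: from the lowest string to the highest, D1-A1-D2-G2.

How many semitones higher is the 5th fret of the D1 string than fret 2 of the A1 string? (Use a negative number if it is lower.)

-4 semitones

D1 at fret 5 → G1 (MIDI 31); A1 at fret 2 → B1 (MIDI 35).
31 − 35 = -4, so the two pitches are 4 semitones apart.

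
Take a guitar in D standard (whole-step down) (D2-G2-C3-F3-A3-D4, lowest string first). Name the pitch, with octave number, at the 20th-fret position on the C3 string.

The open C3 string plus 20 semitones: C–C#–D–D#–…–F#–G–G#.
The walk passes from B into C once, so the octave number goes from 3 to 4.

G♯4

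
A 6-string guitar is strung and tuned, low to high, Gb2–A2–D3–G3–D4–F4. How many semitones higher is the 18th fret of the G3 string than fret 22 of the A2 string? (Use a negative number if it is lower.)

6 semitones

G3 at fret 18 → Db5 (MIDI 73); A2 at fret 22 → G4 (MIDI 67).
73 − 67 = 6, so the two pitches are 6 semitones apart.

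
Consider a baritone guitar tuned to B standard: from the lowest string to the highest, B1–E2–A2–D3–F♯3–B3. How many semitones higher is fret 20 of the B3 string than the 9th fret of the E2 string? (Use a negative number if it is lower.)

B3 at fret 20 → G5 (MIDI 79); E2 at fret 9 → C♯3 (MIDI 49).
79 − 49 = 30, so the two pitches are 30 semitones apart.

30 semitones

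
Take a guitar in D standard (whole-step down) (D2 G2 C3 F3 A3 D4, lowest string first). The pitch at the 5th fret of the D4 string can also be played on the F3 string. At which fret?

14

Fret 5 on D4 is MIDI 62 + 5 = 67 (G4). On the F3 string (open MIDI 53), that pitch is 67 − 53 = fret 14.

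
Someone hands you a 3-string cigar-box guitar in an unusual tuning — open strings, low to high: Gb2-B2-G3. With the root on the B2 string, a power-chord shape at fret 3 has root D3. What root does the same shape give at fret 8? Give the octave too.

Moving from fret 3 to fret 8 shifts the root by 5 semitones.
D3 up 5 semitones is G3.

G3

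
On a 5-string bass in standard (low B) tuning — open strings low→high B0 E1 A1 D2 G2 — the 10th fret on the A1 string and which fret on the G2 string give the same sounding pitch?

Fret 10 on A1 is MIDI 33 + 10 = 43 (G2). On the G2 string (open MIDI 43), that pitch is 43 − 43 = fret 0.

0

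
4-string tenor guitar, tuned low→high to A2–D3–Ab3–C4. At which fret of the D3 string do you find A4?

A4 is 19 semitones above the open D3 (D–Eb–E–F–…–G–Ab–A), so it sits at fret 19.

19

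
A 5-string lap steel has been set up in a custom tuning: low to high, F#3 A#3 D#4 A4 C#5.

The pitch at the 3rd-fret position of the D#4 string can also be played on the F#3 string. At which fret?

12

D#4 at fret 3 is D#4 + 3 semitones = F#4.
The open F#3 string is 9 semitones below the open D#4, so the same pitch on the F#3 string lies at fret 3 + 9 = 12.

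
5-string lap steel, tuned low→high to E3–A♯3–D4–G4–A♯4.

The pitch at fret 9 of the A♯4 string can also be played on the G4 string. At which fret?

12

Fret 9 on A♯4 is MIDI 70 + 9 = 79 (G5). On the G4 string (open MIDI 67), that pitch is 79 − 67 = fret 12.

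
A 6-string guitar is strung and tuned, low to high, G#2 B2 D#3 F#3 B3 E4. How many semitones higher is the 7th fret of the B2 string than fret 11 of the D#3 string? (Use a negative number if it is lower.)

B2 at fret 7 → F#3 (MIDI 54); D#3 at fret 11 → D4 (MIDI 62).
54 − 62 = -8, so the two pitches are 8 semitones apart.

-8 semitones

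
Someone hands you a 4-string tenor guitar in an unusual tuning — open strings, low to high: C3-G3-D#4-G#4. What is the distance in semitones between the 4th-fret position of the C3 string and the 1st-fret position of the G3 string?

4 semitones

C3 at fret 4 → E3 (MIDI 52); G3 at fret 1 → G#3 (MIDI 56).
52 − 56 = -4, so the two pitches are 4 semitones apart, with G#3 the higher.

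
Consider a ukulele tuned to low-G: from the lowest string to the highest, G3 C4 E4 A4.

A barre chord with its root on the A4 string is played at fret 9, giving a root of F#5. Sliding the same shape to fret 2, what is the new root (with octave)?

Moving from fret 9 to fret 2 shifts the root by -7 semitones.
F#5 down 7 semitones is B4.

B4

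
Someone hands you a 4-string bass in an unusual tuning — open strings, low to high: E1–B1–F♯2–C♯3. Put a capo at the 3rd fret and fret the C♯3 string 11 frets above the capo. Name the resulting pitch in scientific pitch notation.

The capo raises the open C♯3 by 3 semitones to E3; fretting 11 more gives C♯3 + 3 + 11 = C♯3 + 14 semitones = D♯4.

D♯4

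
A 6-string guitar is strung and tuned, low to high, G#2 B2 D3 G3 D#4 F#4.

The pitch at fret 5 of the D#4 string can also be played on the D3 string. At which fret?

Fret 5 on D#4 is MIDI 63 + 5 = 68 (G#4). On the D3 string (open MIDI 50), that pitch is 68 − 50 = fret 18.

18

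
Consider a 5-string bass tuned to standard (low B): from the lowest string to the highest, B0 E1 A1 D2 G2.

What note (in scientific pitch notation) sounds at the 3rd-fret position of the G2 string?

Each fret is one semitone, so G2 + 3 = A♯2.

A♯2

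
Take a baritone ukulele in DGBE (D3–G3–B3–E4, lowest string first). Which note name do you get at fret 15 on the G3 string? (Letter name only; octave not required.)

The open G3 string plus 15 semitones: G–G#–A–A#–…–G#–A–A#.
(Equivalently spelled B♭.)

A♯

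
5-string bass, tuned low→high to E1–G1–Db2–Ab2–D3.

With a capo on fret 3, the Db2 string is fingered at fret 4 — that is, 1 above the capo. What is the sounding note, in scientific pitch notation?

F2

The capo raises the open Db2 by 3 semitones to E2; fretting 1 more gives Db2 + 3 + 1 = Db2 + 4 semitones = F2.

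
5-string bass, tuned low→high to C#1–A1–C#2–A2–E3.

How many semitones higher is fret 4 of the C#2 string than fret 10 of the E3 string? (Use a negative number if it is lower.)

-21 semitones

C#2 at fret 4 → F2 (MIDI 41); E3 at fret 10 → D4 (MIDI 62).
41 − 62 = -21, so the two pitches are 21 semitones apart.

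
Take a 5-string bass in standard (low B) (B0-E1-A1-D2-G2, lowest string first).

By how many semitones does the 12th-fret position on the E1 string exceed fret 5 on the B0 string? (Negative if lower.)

12 semitones

E1 at fret 12 → E2 (MIDI 40); B0 at fret 5 → E1 (MIDI 28).
40 − 28 = 12, so the two pitches are 12 semitones apart.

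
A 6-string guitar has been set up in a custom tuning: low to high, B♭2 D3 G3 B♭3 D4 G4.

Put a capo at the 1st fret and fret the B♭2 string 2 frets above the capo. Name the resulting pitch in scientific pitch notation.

The capo raises the open B♭2 by 1 semitone to B2; fretting 2 more gives B♭2 + 1 + 2 = B♭2 + 3 semitones = D♭3.
(Also written C♯.)

D♭3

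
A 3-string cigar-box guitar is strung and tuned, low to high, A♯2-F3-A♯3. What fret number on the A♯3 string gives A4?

11

A4 is 11 semitones above the open A♯3 (A#–B–C–C#–…–G–G#–A), so it sits at fret 11.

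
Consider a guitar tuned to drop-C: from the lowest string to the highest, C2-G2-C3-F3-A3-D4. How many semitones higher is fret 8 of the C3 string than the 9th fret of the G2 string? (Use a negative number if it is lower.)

4 semitones

C3 at fret 8 → G#3 (MIDI 56); G2 at fret 9 → E3 (MIDI 52).
56 − 52 = 4, so the two pitches are 4 semitones apart.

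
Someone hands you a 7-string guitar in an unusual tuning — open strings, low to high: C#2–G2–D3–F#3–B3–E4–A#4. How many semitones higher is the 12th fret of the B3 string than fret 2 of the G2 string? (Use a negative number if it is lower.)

B3 at fret 12 → B4 (MIDI 71); G2 at fret 2 → A2 (MIDI 45).
71 − 45 = 26, so the two pitches are 26 semitones apart.

26 semitones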